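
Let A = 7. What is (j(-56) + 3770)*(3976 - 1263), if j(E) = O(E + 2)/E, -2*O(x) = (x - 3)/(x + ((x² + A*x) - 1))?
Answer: 2844368514319/278096 ≈ 1.0228e+7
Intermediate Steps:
O(x) = -(-3 + x)/(2*(-1 + x² + 8*x)) (O(x) = -(x - 3)/(2*(x + ((x² + 7*x) - 1))) = -(-3 + x)/(2*(x + (-1 + x² + 7*x))) = -(-3 + x)/(2*(-1 + x² + 8*x)))
j(E) = (1 - E)/(2*E*(15 + (2 + E)² + 8*E)) (j(E) = ((3 - (E + 2))/(2*(-1 + (E + 2)² + 8*(E + 2))))/E = ((3 - (2 + E))/(2*(-1 + (2 + E)² + 8*(2 + E))))/E = ((3 + (-2 - E))/(2*(-1 + (2 + E)² + (16 + 8*E))))/E = ((1 - E)/(2*(15 + (2 + E)² + 8*E)))/E = (1 - E)/(2*E*(15 + (2 + E)² + 8*E)))
(j(-56) + 3770)*(3976 - 1263) = ((½)*(1 - 1*(-56))/(-56*(19 + (-56)² + 12*(-56))) + 3770)*(3976 - 1263) = ((½)*(-1/56)*(1 + 56)/(19 + 3136 - 672) + 3770)*2713 = ((½)*(-1/56)*57/2483 + 3770)*2713 = ((½)*(-1/56)*(1/2483)*57 + 3770)*2713 = (-57/278096 + 3770)*2713 = (1048421863/278096)*2713 = 2844368514319/278096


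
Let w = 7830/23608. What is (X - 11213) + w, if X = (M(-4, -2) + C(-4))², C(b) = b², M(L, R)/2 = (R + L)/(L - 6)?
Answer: -3221556041/295100 ≈ -10917.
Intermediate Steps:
M(L, R) = 2*(L + R)/(-6 + L) (M(L, R) = 2*((R + L)/(L - 6)) = 2*((L + R)/(-6 + L)) = 2*(L + R)/(-6 + L))
w = 3915/11804 (w = 7830*(1/23608) = 3915/11804 ≈ 0.33167)
X = 7396/25 (X = (2*(-4 - 2)/(-6 - 4) + (-4)²)² = (2*(-6)/(-10) + 16)² = (2*(-⅒)*(-6) + 16)² = (6/5 + 16)² = (86/5)² = 7396/25 ≈ 295.84)
(X - 11213) + w = (7396/25 - 11213) + 3915/11804 = -272929/25 + 3915/11804 = -3221556041/295100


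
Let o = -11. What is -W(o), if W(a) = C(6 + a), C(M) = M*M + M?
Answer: -20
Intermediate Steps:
C(M) = M + M**2 (C(M) = M**2 + M = M + M**2)
W(a) = (6 + a)*(7 + a) (W(a) = (6 + a)*(1 + (6 + a)) = (6 + a)*(7 + a))
-W(o) = -(6 - 11)*(7 - 11) = -(-5)*(-4) = -1*20 = -20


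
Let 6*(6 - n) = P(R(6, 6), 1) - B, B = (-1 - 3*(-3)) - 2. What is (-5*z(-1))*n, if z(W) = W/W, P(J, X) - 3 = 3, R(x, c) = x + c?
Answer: -30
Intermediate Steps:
R(x, c) = c + x
P(J, X) = 6 (P(J, X) = 3 + 3 = 6)
z(W) = 1
B = 6 (B = (-1 + 9) - 2 = 8 - 2 = 6)
n = 6 (n = 6 - (6 - 1*6)/6 = 6 - (6 - 6)/6 = 6 - ⅙*0 = 6 + 0 = 6)
(-5*z(-1))*n = -5*1*6 = -5*6 = -30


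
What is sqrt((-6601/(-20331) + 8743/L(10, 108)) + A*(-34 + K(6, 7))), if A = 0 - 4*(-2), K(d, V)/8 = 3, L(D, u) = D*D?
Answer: sqrt(3957274283)/22590 ≈ 2.7847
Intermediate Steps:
L(D, u) = D**2
K(d, V) = 24 (K(d, V) = 8*3 = 24)
A = 8 (A = 0 + 8 = 8)
sqrt((-6601/(-20331) + 8743/L(10, 108)) + A*(-34 + K(6, 7))) = sqrt((-6601/(-20331) + 8743/(10**2)) + 8*(-34 + 24)) = sqrt((-6601*(-1/20331) + 8743/100) + 8*(-10)) = sqrt((6601/20331 + 8743*(1/100)) - 80) = sqrt((6601/20331 + 8743/100) - 80) = sqrt(178414033/2033100 - 80) = sqrt(15766033/2033100) = sqrt(3957274283)/22590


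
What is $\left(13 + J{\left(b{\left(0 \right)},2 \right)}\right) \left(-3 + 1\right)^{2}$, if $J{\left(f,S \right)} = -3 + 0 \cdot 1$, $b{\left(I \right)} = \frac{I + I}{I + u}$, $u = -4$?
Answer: $40$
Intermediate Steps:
$b{\left(I \right)} = \frac{2 I}{-4 + I}$ ($b{\left(I \right)} = \frac{I + I}{I - 4} = \frac{2 I}{-4 + I}$)
$J{\left(f,S \right)} = -3$ ($J{\left(f,S \right)} = -3 + 0 = -3$)
$\left(13 + J{\left(b{\left(0 \right)},2 \right)}\right) \left(-3 + 1\right)^{2} = \left(13 - 3\right) \left(-3 + 1\right)^{2} = 10 \left(-2\right)^{2} = 10 \cdot 4 = 40$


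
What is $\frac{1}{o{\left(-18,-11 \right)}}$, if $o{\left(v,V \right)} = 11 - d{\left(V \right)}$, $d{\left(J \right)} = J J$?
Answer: $- \frac{1}{110} \approx -0.0090909$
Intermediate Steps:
$d{\left(J \right)} = J^{2}$
$o{\left(v,V \right)} = 11 - V^{2}$
$\frac{1}{o{\left(-18,-11 \right)}} = \frac{1}{11 - \left(-11\right)^{2}} = \frac{1}{11 - 121} = \frac{1}{-110} = - \frac{1}{110}$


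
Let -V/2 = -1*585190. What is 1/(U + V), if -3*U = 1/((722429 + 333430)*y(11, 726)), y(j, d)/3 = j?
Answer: 104530041/122339869385579 ≈ 8.5442e-7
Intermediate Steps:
V = 1170380 (V = -(-2)*585190 = -2*(-585190) = 1170380)
y(j, d) = 3*j
U = -1/104530041 (U = -1/(3*(722429 + 333430)*(3*11)) = -1/(3*1055859*33) = -1/(3167577*33) = -1/3*1/34843347 = -1/104530041 ≈ -9.5666e-9)
1/(U + V) = 1/(-1/104530041 + 1170380) = 1/(122339869385579/104530041) = 104530041/122339869385579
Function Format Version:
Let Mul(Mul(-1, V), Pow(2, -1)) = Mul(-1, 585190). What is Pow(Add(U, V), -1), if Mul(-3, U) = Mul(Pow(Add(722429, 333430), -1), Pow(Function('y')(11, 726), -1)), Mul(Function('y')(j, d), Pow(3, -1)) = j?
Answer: Rational(104530041, 122339869385579) ≈ 8.5442e-7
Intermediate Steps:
V = 1170380 (V = Mul(-2, Mul(-1, 585190)) = Mul(-2, -585190) = 1170380)
Function('y')(j, d) = Mul(3, j)
U = Rational(-1, 104530041) (U = Mul(Rational(-1, 3), Mul(Pow(Add(722429, 333430), -1), Pow(Mul(3, 11), -1))) = Mul(Rational(-1, 3), Mul(Pow(1055859, -1), Pow(33, -1))) = Mul(Rational(-1, 3), Mul(Rational(1, 1055859), Rational(1, 33))) = Mul(Rational(-1, 3), Rational(1, 34843347)) = Rational(-1, 104530041) ≈ -9.5666e-9)
Pow(Add(U, V), -1) = Pow(Add(Rational(-1, 104530041), 1170380), -1) = Pow(Rational(122339869385579, 104530041), -1) = Rational(104530041, 122339869385579)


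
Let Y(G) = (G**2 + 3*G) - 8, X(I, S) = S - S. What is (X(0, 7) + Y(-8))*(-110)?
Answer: -3520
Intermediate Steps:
X(I, S) = 0
Y(G) = -8 + G**2 + 3*G
(X(0, 7) + Y(-8))*(-110) = (0 + (-8 + (-8)**2 + 3*(-8)))*(-110) = (0 + (-8 + 64 - 24))*(-110) = (0 + 32)*(-110) = 32*(-110) = -3520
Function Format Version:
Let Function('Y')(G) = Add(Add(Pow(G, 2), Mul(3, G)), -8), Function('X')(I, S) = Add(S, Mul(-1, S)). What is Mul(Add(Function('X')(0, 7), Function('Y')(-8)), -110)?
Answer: -3520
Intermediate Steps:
Function('X')(I, S) = 0
Function('Y')(G) = Add(-8, Pow(G, 2), Mul(3, G))
Mul(Add(Function('X')(0, 7), Function('Y')(-8)), -110) = Mul(Add(0, Add(-8, Pow(-8, 2), Mul(3, -8))), -110) = Mul(Add(0, Add(-8, 64, -24)), -110) = Mul(Add(0, 32), -110) = Mul(32, -110) = -3520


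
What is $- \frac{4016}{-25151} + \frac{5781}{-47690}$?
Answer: $\frac{46125109}{1199451190} \approx 0.038455$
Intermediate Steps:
$- \frac{4016}{-25151} + \frac{5781}{-47690} = \left(-4016\right) \left(- \frac{1}{25151}\right) + 5781 \left(- \frac{1}{47690}\right) = \frac{4016}{25151} - \frac{5781}{47690} = \frac{46125109}{1199451190}$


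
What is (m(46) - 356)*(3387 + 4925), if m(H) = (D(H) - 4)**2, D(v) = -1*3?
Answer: -2551784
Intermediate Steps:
D(v) = -3
m(H) = 49 (m(H) = (-3 - 4)**2 = (-7)**2 = 49)
(m(46) - 356)*(3387 + 4925) = (49 - 356)*(3387 + 4925) = -307*8312 = -2551784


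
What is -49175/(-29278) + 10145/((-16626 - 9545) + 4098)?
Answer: 788414465/646253294 ≈ 1.2200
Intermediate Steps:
-49175/(-29278) + 10145/((-16626 - 9545) + 4098) = -49175*(-1/29278) + 10145/(-26171 + 4098) = 49175/29278 + 10145/(-22073) = 49175/29278 + 10145*(-1/22073) = 49175/29278 - 10145/22073 = 788414465/646253294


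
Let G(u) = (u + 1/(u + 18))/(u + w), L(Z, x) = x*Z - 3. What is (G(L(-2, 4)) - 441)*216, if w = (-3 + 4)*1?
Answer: -3325752/35 ≈ -95022.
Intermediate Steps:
w = 1 (w = 1*1 = 1)
L(Z, x) = -3 + Z*x (L(Z, x) = Z*x - 3 = -3 + Z*x)
G(u) = (u + 1/(18 + u))/(1 + u) (G(u) = (u + 1/(u + 18))/(u + 1) = (u + 1/(18 + u))/(1 + u))
(G(L(-2, 4)) - 441)*216 = ((1 + (-3 - 2*4)**2 + 18*(-3 - 2*4))/(18 + (-3 - 2*4)**2 + 19*(-3 - 2*4)) - 441)*216 = ((1 + (-3 - 8)**2 + 18*(-3 - 8))/(18 + (-3 - 8)**2 + 19*(-3 - 8)) - 441)*216 = ((1 + (-11)**2 + 18*(-11))/(18 + (-11)**2 + 19*(-11)) - 441)*216 = ((1 + 121 - 198)/(18 + 121 - 209) - 441)*216 = (-76/(-70) - 441)*216 = (-1/70*(-76) - 441)*216 = (38/35 - 441)*216 = -15397/35*216 = -3325752/35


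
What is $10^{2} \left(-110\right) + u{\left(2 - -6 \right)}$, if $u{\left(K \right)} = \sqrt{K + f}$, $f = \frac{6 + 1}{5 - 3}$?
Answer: $-11000 + \frac{\sqrt{46}}{2} \approx -10997.0$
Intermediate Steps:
$f = \frac{7}{2} \approx 3.5$
$u{\left(K \right)} = \sqrt{\frac{7}{2} + K}$ ($u{\left(K \right)} = \sqrt{K + \frac{7}{2}} = \sqrt{\frac{7}{2} + K}$)
$10^{2} \left(-110\right) + u{\left(2 - -6 \right)} = 10^{2} \left(-110\right) + \frac{\sqrt{14 + 4 \left(2 - -6\right)}}{2} = 100 \left(-110\right) + \frac{\sqrt{14 + 4 \left(2 + 6\right)}}{2} = -11000 + \frac{\sqrt{14 + 4 \cdot 8}}{2} = -11000 + \frac{\sqrt{14 + 32}}{2} = -11000 + \frac{\sqrt{46}}{2}$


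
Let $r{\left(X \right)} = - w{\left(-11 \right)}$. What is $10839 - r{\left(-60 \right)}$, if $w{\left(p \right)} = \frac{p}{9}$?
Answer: $\frac{97540}{9} \approx 10838.0$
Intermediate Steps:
$w{\left(p \right)} = \frac{p}{9}$ ($w{\left(p \right)} = p \frac{1}{9} = \frac{p}{9}$)
$r{\left(X \right)} = \frac{11}{9}$ ($r{\left(X \right)} = - \frac{-11}{9} = \left(-1\right) \left(- \frac{11}{9}\right) = \frac{11}{9}$)
$10839 - r{\left(-60 \right)} = 10839 - \frac{11}{9} = \frac{97540}{9}$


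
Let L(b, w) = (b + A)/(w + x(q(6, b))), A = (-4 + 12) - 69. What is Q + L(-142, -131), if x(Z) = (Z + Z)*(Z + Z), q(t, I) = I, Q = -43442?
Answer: -3498167253/80525 ≈ -43442.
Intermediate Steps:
x(Z) = 4*Z² (x(Z) = (2*Z)*(2*Z) = 4*Z²)
A = -61 (A = 8 - 69 = -61)
L(b, w) = (-61 + b)/(w + 4*b²) (L(b, w) = (b - 61)/(w + 4*b²) = (-61 + b)/(w + 4*b²))
Q + L(-142, -131) = -43442 + (-61 - 142)/(-131 + 4*(-142)²) = -43442 - 203/(-131 + 4*20164) = -43442 - 203/(-131 + 80656) = -43442 - 203/80525 = -3498167253/80525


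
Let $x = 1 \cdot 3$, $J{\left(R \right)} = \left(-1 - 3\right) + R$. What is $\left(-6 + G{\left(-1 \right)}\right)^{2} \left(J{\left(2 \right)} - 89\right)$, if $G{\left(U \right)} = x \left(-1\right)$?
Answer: $-7371$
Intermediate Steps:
$J{\left(R \right)} = -4 + R$
$x = 3$
$G{\left(U \right)} = -3$ ($G{\left(U \right)} = 3 \left(-1\right) = -3$)
$\left(-6 + G{\left(-1 \right)}\right)^{2} \left(J{\left(2 \right)} - 89\right) = \left(-6 - 3\right)^{2} \left(\left(-4 + 2\right) - 89\right) = \left(-9\right)^{2} \left(-2 - 89\right) = 81 \left(-91\right) = -7371$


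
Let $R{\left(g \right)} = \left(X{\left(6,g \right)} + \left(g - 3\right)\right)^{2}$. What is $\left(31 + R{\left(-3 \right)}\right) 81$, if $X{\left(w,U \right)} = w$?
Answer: $2511$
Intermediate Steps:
$R{\left(g \right)} = \left(3 + g\right)^{2}$ ($R{\left(g \right)} = \left(6 + \left(g - 3\right)\right)^{2} = \left(6 + \left(-3 + g\right)\right)^{2} = \left(3 + g\right)^{2}$)
$\left(31 + R{\left(-3 \right)}\right) 81 = \left(31 + \left(3 - 3\right)^{2}\right) 81 = \left(31 + 0^{2}\right) 81 = \left(31 + 0\right) 81 = 31 \cdot 81 = 2511$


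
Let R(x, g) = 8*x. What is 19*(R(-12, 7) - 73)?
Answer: -3211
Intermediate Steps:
19*(R(-12, 7) - 73) = 19*(8*(-12) - 73) = 19*(-96 - 73) = 19*(-169) = -3211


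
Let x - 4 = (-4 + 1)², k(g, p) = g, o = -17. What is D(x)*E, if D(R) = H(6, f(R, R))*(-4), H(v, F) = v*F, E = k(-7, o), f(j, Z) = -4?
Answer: -672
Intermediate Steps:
E = -7
H(v, F) = F*v
x = 13 (x = 4 + (-4 + 1)² = 4 + (-3)² = 4 + 9 = 13)
D(R) = 96 (D(R) = -4*6*(-4) = -24*(-4) = 96)
D(x)*E = 96*(-7) = -672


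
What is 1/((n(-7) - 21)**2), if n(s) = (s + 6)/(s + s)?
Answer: 196/85849 ≈ 0.0022831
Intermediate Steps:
n(s) = (6 + s)/(2*s) (n(s) = (6 + s)/((2*s)) = (6 + s)*(1/(2*s)) = (6 + s)/(2*s))
1/((n(-7) - 21)**2) = 1/(((1/2)*(6 - 7)/(-7) - 21)**2) = 1/(((1/2)*(-1/7)*(-1) - 21)**2) = 1/((1/14 - 21)**2) = 1/((-293/14)**2) = 1/(85849/196) = 196/85849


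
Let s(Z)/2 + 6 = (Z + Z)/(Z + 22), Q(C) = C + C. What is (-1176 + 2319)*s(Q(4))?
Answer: -62484/5 ≈ -12497.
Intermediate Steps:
Q(C) = 2*C
s(Z) = -12 + 4*Z/(22 + Z) (s(Z) = -12 + 2*((Z + Z)/(Z + 22)) = -12 + 2*((2*Z)/(22 + Z)) = -12 + 2*(2*Z/(22 + Z)) = -12 + 4*Z/(22 + Z))
(-1176 + 2319)*s(Q(4)) = (-1176 + 2319)*(8*(-33 - 2*4)/(22 + 2*4)) = 1143*(8*(-33 - 1*8)/(22 + 8)) = 1143*(8*(-33 - 8)/30) = 1143*(8*(1/30)*(-41)) = 1143*(-164/15) = -62484/5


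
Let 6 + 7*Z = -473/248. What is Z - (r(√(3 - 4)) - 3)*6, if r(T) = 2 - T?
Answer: 8455/1736 + 6*I ≈ 4.8704 + 6.0*I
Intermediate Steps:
Z = -1961/1736 (Z = -6/7 + (-473/248)/7 = -6/7 + (-473*1/248)/7 = -6/7 + (⅐)*(-473/248) = -6/7 - 473/1736 = -1961/1736 ≈ -1.1296)
Z - (r(√(3 - 4)) - 3)*6 = -1961/1736 - ((2 - √(3 - 4)) - 3)*6 = -1961/1736 - ((2 - √(-1)) - 3)*6 = -1961/1736 - ((2 - I) - 3)*6 = -1961/1736 - (-1 - I)*6 = -1961/1736 - (-6 - 6*I) = -1961/1736 + (6 + 6*I) = 8455/1736 + 6*I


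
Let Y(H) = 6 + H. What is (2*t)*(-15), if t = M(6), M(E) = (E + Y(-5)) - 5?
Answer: -60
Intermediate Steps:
M(E) = -4 + E (M(E) = (E + (6 - 5)) - 5 = (E + 1) - 5 = (1 + E) - 5 = -4 + E)
t = 2 (t = -4 + 6 = 2)
(2*t)*(-15) = (2*2)*(-15) = 4*(-15) = -60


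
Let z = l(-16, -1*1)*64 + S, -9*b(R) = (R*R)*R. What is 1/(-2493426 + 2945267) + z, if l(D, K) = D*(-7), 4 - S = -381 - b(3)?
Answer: 3411399551/451841 ≈ 7550.0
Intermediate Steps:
b(R) = -R**3/9 (b(R) = -R*R*R/9 = -R**2*R/9 = -R**3/9)
S = 382 (S = 4 - (-381 - (-1)*3**3/9) = 4 - (-381 - (-1)*27/9) = 4 - (-381 - 1*(-3)) = 4 - (-381 + 3) = 4 - 1*(-378) = 4 + 378 = 382)
l(D, K) = -7*D
z = 7550 (z = -7*(-16)*64 + 382 = 112*64 + 382 = 7168 + 382 = 7550)
1/(-2493426 + 2945267) + z = 1/(-2493426 + 2945267) + 7550 = 1/451841 + 7550 = 3411399551/451841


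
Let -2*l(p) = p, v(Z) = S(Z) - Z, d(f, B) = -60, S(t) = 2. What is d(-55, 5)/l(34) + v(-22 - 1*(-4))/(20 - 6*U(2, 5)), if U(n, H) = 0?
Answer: 77/17 ≈ 4.5294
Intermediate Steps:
v(Z) = 2 - Z
l(p) = -p/2
d(-55, 5)/l(34) + v(-22 - 1*(-4))/(20 - 6*U(2, 5)) = -60/((-½*34)) + (2 - (-22 - 1*(-4)))/(20 - 6*0) = -60/(-17) + (2 - (-22 + 4))/(20 + 0) = -60*(-1/17) + (2 - 1*(-18))/20 = 60/17 + (2 + 18)*(1/20) = 60/17 + 20*(1/20) = 60/17 + 1 = 77/17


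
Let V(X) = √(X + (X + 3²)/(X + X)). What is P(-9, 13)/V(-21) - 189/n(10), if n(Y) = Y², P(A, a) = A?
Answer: -189/100 + 9*I*√1015/145 ≈ -1.89 + 1.9775*I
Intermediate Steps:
V(X) = √(X + (9 + X)/(2*X)) (V(X) = √(X + (X + 9)/((2*X))) = √(X + (9 + X)*(1/(2*X))) = √(X + (9 + X)/(2*X)))
P(-9, 13)/V(-21) - 189/n(10) = -9*2/√(2 + 4*(-21) + 18/(-21)) - 189/(10²) = -9*2/√(2 - 84 + 18*(-1/21)) - 189/100 = -9*2/√(2 - 84 - 6/7) - 189*1/100 = -9*(-I*√1015/145) - 189/100 = -(-9)*I*√1015/145 - 189/100 = 9*I*√1015/145 - 189/100 = -189/100 + 9*I*√1015/145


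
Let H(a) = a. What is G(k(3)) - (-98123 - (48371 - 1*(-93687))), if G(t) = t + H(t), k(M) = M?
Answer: 240187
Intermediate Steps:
G(t) = 2*t (G(t) = t + t = 2*t)
G(k(3)) - (-98123 - (48371 - 1*(-93687))) = 2*3 - (-98123 - (48371 - 1*(-93687))) = 6 - (-98123 - (48371 + 93687)) = 6 - (-98123 - 1*142058) = 6 - (-98123 - 142058) = 6 - 1*(-240181) = 6 + 240181 = 240187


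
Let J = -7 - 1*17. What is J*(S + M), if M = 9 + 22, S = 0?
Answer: -744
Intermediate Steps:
M = 31
J = -24 (J = -7 - 17 = -24)
J*(S + M) = -24*(0 + 31) = -24*31 = -744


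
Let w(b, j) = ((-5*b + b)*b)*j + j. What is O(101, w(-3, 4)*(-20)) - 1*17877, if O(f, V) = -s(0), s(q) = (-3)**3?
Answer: -17850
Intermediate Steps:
s(q) = -27
w(b, j) = j - 4*j*b**2 (w(b, j) = ((-4*b)*b)*j + j = (-4*b**2)*j + j = -4*j*b**2 + j = j - 4*j*b**2)
O(f, V) = 27 (O(f, V) = -1*(-27) = 27)
O(101, w(-3, 4)*(-20)) - 1*17877 = 27 - 1*17877 = 27 - 17877 = -17850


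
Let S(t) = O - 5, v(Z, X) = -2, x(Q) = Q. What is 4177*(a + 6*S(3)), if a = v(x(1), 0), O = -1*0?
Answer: -133664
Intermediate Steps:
O = 0
a = -2
S(t) = -5 (S(t) = 0 - 5 = -5)
4177*(a + 6*S(3)) = 4177*(-2 + 6*(-5)) = 4177*(-2 - 30) = 4177*(-32) = -133664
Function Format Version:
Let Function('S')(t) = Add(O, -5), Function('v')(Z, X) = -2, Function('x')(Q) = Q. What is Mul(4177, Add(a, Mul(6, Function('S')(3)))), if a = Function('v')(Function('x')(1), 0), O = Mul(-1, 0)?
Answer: -133664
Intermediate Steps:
O = 0
a = -2
Function('S')(t) = -5 (Function('S')(t) = Add(0, -5) = -5)
Mul(4177, Add(a, Mul(6, Function('S')(3)))) = Mul(4177, Add(-2, Mul(6, -5))) = Mul(4177, Add(-2, -30)) = Mul(4177, -32) = -133664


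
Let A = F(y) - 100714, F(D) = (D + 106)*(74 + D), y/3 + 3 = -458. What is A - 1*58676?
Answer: 1512203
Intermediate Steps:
y = -1383 (y = -9 + 3*(-458) = -9 - 1374 = -1383)
F(D) = (74 + D)*(106 + D) (F(D) = (106 + D)*(74 + D) = (74 + D)*(106 + D))
A = 1570879 (A = (7844 + (-1383)² + 180*(-1383)) - 100714 = (7844 + 1912689 - 248940) - 100714 = 1671593 - 100714 = 1570879)
A - 1*58676 = 1570879 - 1*58676 = 1570879 - 58676 = 1512203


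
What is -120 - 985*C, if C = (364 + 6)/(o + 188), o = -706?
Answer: 4085/7 ≈ 583.57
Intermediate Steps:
C = -5/7 (C = (364 + 6)/(-706 + 188) = 370/(-518) = 370*(-1/518) = -5/7 ≈ -0.71429)
-120 - 985*C = -120 - 985*(-5/7) = -120 + 4925/7 = 4085/7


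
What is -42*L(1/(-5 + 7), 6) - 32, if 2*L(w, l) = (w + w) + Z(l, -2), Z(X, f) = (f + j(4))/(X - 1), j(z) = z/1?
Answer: -307/5 ≈ -61.400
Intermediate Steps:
j(z) = z (j(z) = z*1 = z)
Z(X, f) = (4 + f)/(-1 + X) (Z(X, f) = (f + 4)/(X - 1) = (4 + f)/(-1 + X))
L(w, l) = w + 1/(-1 + l) (L(w, l) = ((w + w) + (4 - 2)/(-1 + l))/2 = (2*w + 2/(-1 + l))/2 = w + 1/(-1 + l))
-42*L(1/(-5 + 7), 6) - 32 = -42*(1 + (-1 + 6)/(-5 + 7))/(-1 + 6) - 32 = -42*(1 + 5/2)/5 - 32 = -42*7/(5*2) - 32 = -42*7/10 - 32 = -147/5 - 32 = -307/5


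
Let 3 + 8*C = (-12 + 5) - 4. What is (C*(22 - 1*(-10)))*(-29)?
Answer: 1624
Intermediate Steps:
C = -7/4 (C = -3/8 + ((-12 + 5) - 4)/8 = -3/8 + (-7 - 4)/8 = -3/8 + (⅛)*(-11) = -3/8 - 11/8 = -7/4 ≈ -1.7500)
(C*(22 - 1*(-10)))*(-29) = -7*(22 - 1*(-10))/4*(-29) = -7*(22 + 10)/4*(-29) = -7/4*32*(-29) = -56*(-29) = 1624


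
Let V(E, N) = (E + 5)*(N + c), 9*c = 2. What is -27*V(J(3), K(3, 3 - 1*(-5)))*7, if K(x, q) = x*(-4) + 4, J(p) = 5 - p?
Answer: 10290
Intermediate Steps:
c = 2/9 (c = (⅑)*2 = 2/9 ≈ 0.22222)
K(x, q) = 4 - 4*x (K(x, q) = -4*x + 4 = 4 - 4*x)
V(E, N) = (5 + E)*(2/9 + N) (V(E, N) = (E + 5)*(N + 2/9) = (5 + E)*(2/9 + N))
-27*V(J(3), K(3, 3 - 1*(-5)))*7 = -27*(10/9 + 5*(4 - 4*3) + 2*(5 - 1*3)/9 + (5 - 1*3)*(4 - 4*3))*7 = -27*(10/9 + 5*(4 - 12) + 2*(5 - 3)/9 + (5 - 3)*(4 - 12))*7 = -27*(10/9 + 5*(-8) + (2/9)*2 + 2*(-8))*7 = -27*(10/9 - 40 + 4/9 - 16)*7 = -27*(-490/9)*7 = 1470*7 = 10290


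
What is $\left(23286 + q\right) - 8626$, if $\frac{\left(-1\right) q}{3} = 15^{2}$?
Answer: $13985$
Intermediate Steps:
$q = -675$ ($q = - 3 \cdot 15^{2} = \left(-3\right) 225 = -675$)
$\left(23286 + q\right) - 8626 = \left(23286 - 675\right) - 8626 = 22611 - 8626 = 13985$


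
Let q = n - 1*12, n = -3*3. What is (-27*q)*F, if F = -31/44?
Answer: -17577/44 ≈ -399.48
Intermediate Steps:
n = -9
q = -21 (q = -9 - 1*12 = -9 - 12 = -21)
F = -31/44 (F = -31*1/44 = -31/44 ≈ -0.70455)
(-27*q)*F = -27*(-21)*(-31/44) = 567*(-31/44) = -17577/44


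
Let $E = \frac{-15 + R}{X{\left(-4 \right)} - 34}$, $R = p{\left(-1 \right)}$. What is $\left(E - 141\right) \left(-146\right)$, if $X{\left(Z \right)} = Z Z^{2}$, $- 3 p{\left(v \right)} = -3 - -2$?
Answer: $\frac{3022930}{147} \approx 20564.0$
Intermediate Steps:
$p{\left(v \right)} = \frac{1}{3}$ ($p{\left(v \right)} = - \frac{-3 - -2}{3} = - \frac{-3 + 2}{3} = \left(- \frac{1}{3}\right) \left(-1\right) = \frac{1}{3}$)
$R = \frac{1}{3} \approx 0.33333$
$X{\left(Z \right)} = Z^{3}$
$E = \frac{22}{147}$ ($E = \frac{-15 + \frac{1}{3}}{\left(-4\right)^{3} - 34} = - \frac{44}{3 \left(-64 - 34\right)} = - \frac{44}{3 \left(-98\right)} = \left(- \frac{44}{3}\right) \left(- \frac{1}{98}\right) = \frac{22}{147} \approx 0.14966$)
$\left(E - 141\right) \left(-146\right) = \left(\frac{22}{147} - 141\right) \left(-146\right) = \left(- \frac{20705}{147}\right) \left(-146\right) = \frac{3022930}{147}$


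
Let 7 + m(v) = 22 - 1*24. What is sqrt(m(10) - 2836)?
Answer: I*sqrt(2845) ≈ 53.339*I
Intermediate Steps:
m(v) = -9 (m(v) = -7 + (22 - 1*24) = -7 + (22 - 24) = -7 - 2 = -9)
sqrt(m(10) - 2836) = sqrt(-9 - 2836) = sqrt(-2845) = I*sqrt(2845)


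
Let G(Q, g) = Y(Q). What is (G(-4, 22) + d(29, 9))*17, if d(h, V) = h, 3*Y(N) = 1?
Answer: 1496/3 ≈ 498.67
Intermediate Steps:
Y(N) = ⅓ (Y(N) = (⅓)*1 = ⅓)
G(Q, g) = ⅓
(G(-4, 22) + d(29, 9))*17 = (⅓ + 29)*17 = (88/3)*17 = 1496/3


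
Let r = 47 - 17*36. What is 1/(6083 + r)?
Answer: 1/5518 ≈ 0.00018123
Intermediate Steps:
r = -565 (r = 47 - 612 = -565)
1/(6083 + r) = 1/(6083 - 565) = 1/5518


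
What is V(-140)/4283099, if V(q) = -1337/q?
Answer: 191/85661980 ≈ 2.2297e-6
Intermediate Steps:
V(-140)/4283099 = -1337/(-140)/4283099 = -1337*(-1/140)*(1/4283099) = (191/20)*(1/4283099) = 191/85661980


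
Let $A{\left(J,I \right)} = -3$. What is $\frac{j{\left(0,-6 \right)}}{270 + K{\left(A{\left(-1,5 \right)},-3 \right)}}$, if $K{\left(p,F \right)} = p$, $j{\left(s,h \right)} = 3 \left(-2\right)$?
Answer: $- \frac{2}{89} \approx -0.022472$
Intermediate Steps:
$j{\left(s,h \right)} = -6$
$\frac{j{\left(0,-6 \right)}}{270 + K{\left(A{\left(-1,5 \right)},-3 \right)}} = \frac{1}{270 - 3} \left(-6\right) = \frac{1}{267} \left(-6\right) = - \frac{2}{89}$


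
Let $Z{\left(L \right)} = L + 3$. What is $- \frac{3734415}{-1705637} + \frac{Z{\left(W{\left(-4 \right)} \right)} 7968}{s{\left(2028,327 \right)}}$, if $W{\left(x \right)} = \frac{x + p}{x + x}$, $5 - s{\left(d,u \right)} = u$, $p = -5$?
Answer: $- \frac{27429197643}{274607557} \approx -99.885$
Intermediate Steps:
$s{\left(d,u \right)} = 5 - u$
$W{\left(x \right)} = \frac{-5 + x}{2 x}$ ($W{\left(x \right)} = \frac{x - 5}{x + x} = \frac{-5 + x}{2 x}$)
$Z{\left(L \right)} = 3 + L$
$- \frac{3734415}{-1705637} + \frac{Z{\left(W{\left(-4 \right)} \right)} 7968}{s{\left(2028,327 \right)}} = - \frac{3734415}{-1705637} + \frac{\left(3 + \frac{-5 - 4}{2 \left(-4\right)}\right) 7968}{5 - 327} = \left(-3734415\right) \left(- \frac{1}{1705637}\right) + \frac{\left(3 + \frac{1}{2} \left(- \frac{1}{4}\right) \left(-9\right)\right) 7968}{5 - 327} = \frac{3734415}{1705637} + \frac{\left(3 + \frac{9}{8}\right) 7968}{-322} = \frac{3734415}{1705637} + \frac{33}{8} \cdot 7968 \left(- \frac{1}{322}\right) = \frac{3734415}{1705637} + 32868 \left(- \frac{1}{322}\right) = \frac{3734415}{1705637} - \frac{16434}{161} = - \frac{27429197643}{274607557}$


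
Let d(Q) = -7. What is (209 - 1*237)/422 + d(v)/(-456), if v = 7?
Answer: -4907/96216 ≈ -0.051000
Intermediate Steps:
(209 - 1*237)/422 + d(v)/(-456) = (209 - 1*237)/422 - 7/(-456) = (209 - 237)*(1/422) - 7*(-1/456) = -28*1/422 + 7/456 = -14/211 + 7/456 = -4907/96216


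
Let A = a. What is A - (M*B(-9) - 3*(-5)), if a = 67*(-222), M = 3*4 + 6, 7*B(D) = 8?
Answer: -104367/7 ≈ -14910.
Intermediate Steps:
B(D) = 8/7 (B(D) = (⅐)*8 = 8/7)
M = 18 (M = 12 + 6 = 18)
a = -14874
A = -14874
A - (M*B(-9) - 3*(-5)) = -14874 - (18*(8/7) - 3*(-5)) = -14874 - (144/7 + 15) = -14874 - 1*249/7 = -14874 - 249/7 = -104367/7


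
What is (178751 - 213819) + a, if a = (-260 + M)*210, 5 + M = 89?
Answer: -72028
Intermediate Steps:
M = 84 (M = -5 + 89 = 84)
a = -36960 (a = (-260 + 84)*210 = -176*210 = -36960)
(178751 - 213819) + a = (178751 - 213819) - 36960 = -35068 - 36960 = -72028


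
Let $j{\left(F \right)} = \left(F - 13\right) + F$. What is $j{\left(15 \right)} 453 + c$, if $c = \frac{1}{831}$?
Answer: $\frac{6399532}{831} \approx 7701.0$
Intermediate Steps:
$c = \frac{1}{831} \approx 0.0012034$
$j{\left(F \right)} = -13 + 2 F$ ($j{\left(F \right)} = \left(-13 + F\right) + F = -13 + 2 F$)
$j{\left(15 \right)} 453 + c = \left(-13 + 2 \cdot 15\right) 453 + \frac{1}{831} = \left(-13 + 30\right) 453 + \frac{1}{831} = 17 \cdot 453 + \frac{1}{831} = 7701 + \frac{1}{831} = \frac{6399532}{831}$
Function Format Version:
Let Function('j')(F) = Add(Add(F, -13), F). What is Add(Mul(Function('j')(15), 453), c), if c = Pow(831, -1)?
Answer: Rational(6399532, 831) ≈ 7701.0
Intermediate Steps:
c = Rational(1, 831) ≈ 0.0012034
Function('j')(F) = Add(-13, Mul(2, F)) (Function('j')(F) = Add(Add(-13, F), F) = Add(-13, Mul(2, F)))
Add(Mul(Function('j')(15), 453), c) = Add(Mul(Add(-13, Mul(2, 15)), 453), Rational(1, 831)) = Add(Mul(Add(-13, 30), 453), Rational(1, 831)) = Add(Mul(17, 453), Rational(1, 831)) = Add(7701, Rational(1, 831)) = Rational(6399532, 831)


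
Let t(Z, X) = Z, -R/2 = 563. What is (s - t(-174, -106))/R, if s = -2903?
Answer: 2729/1126 ≈ 2.4236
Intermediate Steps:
R = -1126 (R = -2*563 = -1126)
(s - t(-174, -106))/R = (-2903 - 1*(-174))/(-1126) = (-2903 + 174)*(-1/1126) = -2729*(-1/1126) = 2729/1126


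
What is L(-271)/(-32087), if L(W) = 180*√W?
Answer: -180*I*√271/32087 ≈ -0.092348*I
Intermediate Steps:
L(-271)/(-32087) = (180*√(-271))/(-32087) = (180*(I*√271))*(-1/32087) = (180*I*√271)*(-1/32087) = -180*I*√271/32087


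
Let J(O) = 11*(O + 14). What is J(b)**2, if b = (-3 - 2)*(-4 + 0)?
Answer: 139876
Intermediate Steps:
b = 20 (b = -5*(-4) = 20)
J(O) = 154 + 11*O (J(O) = 11*(14 + O) = 154 + 11*O)
J(b)**2 = (154 + 11*20)**2 = (154 + 220)**2 = 374**2 = 139876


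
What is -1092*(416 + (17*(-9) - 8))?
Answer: -278460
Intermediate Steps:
-1092*(416 + (17*(-9) - 8)) = -1092*(416 + (-153 - 8)) = -1092*(416 - 161) = -1092*255 = -278460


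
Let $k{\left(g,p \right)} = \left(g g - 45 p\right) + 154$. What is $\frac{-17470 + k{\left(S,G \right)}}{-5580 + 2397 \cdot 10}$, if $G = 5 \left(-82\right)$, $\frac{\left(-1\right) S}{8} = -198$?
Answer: $\frac{83673}{613} \approx 136.5$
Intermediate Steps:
$S = 1584$ ($S = \left(-8\right) \left(-198\right) = 1584$)
$G = -410$
$k{\left(g,p \right)} = 154 + g^{2} - 45 p$ ($k{\left(g,p \right)} = \left(g^{2} - 45 p\right) + 154 = 154 + g^{2} - 45 p$)
$\frac{-17470 + k{\left(S,G \right)}}{-5580 + 2397 \cdot 10} = \frac{-17470 + \left(154 + 1584^{2} - -18450\right)}{-5580 + 2397 \cdot 10} = \frac{-17470 + \left(154 + 2509056 + 18450\right)}{-5580 + 23970} = \frac{-17470 + 2527660}{18390} = 2510190 \cdot \frac{1}{18390} = \frac{83673}{613}$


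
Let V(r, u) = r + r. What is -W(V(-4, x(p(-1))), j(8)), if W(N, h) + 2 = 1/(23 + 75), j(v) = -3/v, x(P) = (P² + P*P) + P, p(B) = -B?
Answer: 195/98 ≈ 1.9898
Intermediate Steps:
x(P) = P + 2*P² (x(P) = (P² + P²) + P = 2*P² + P = P + 2*P²)
V(r, u) = 2*r
W(N, h) = -195/98 (W(N, h) = -2 + 1/(23 + 75) = -2 + 1/98 = -195/98)
-W(V(-4, x(p(-1))), j(8)) = -1*(-195/98) = 195/98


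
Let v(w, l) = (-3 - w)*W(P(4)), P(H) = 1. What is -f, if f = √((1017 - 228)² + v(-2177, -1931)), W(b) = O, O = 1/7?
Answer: -√30518747/7 ≈ -789.20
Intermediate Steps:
O = ⅐ ≈ 0.14286
W(b) = ⅐
v(w, l) = -3/7 - w/7 (v(w, l) = (-3 - w)*(⅐) = -3/7 - w/7)
f = √30518747/7 (f = √((1017 - 228)² + (-3/7 - ⅐*(-2177))) = √(789² + (-3/7 + 311)) = √(622521 + 2174/7) = √(4359821/7) = √30518747/7 ≈ 789.20)
-f = -√30518747/7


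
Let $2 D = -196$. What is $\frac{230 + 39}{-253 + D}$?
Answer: $- \frac{269}{351} \approx -0.76638$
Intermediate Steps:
$D = -98$ ($D = \frac{1}{2} \left(-196\right) = -98$)
$\frac{230 + 39}{-253 + D} = \frac{230 + 39}{-253 - 98} = \frac{269}{-351} = 269 \left(- \frac{1}{351}\right) = - \frac{269}{351}$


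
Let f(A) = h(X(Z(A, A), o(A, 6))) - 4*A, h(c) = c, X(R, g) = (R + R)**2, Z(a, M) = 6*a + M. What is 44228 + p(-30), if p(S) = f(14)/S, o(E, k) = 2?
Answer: 128848/3 ≈ 42949.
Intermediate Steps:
Z(a, M) = M + 6*a
X(R, g) = 4*R**2 (X(R, g) = (2*R)**2 = 4*R**2)
f(A) = -4*A + 196*A**2 (f(A) = 4*(A + 6*A)**2 - 4*A = 4*(7*A)**2 - 4*A = 4*(49*A**2) - 4*A = 196*A**2 - 4*A = -4*A + 196*A**2)
p(S) = 38360/S (p(S) = (4*14*(-1 + 49*14))/S = (4*14*(-1 + 686))/S = (4*14*685)/S = 38360/S)
44228 + p(-30) = 44228 + 38360/(-30) = 44228 + 38360*(-1/30) = 44228 - 3836/3 = 128848/3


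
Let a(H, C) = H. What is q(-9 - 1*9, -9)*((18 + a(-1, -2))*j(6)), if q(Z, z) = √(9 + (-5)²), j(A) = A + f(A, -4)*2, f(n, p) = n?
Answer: 306*√34 ≈ 1784.3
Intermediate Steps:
j(A) = 3*A (j(A) = A + A*2 = A + 2*A = 3*A)
q(Z, z) = √34 (q(Z, z) = √(9 + 25) = √34)
q(-9 - 1*9, -9)*((18 + a(-1, -2))*j(6)) = √34*((18 - 1)*(3*6)) = √34*(17*18) = √34*306 = 306*√34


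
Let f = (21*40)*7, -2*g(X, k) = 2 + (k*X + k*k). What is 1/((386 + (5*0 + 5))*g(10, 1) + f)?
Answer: 2/6677 ≈ 0.00029954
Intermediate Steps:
g(X, k) = -1 - k**2/2 - X*k/2 (g(X, k) = -(2 + (k*X + k*k))/2 = -(2 + (X*k + k**2))/2 = -(2 + (k**2 + X*k))/2 = -(2 + k**2 + X*k)/2 = -1 - k**2/2 - X*k/2)
f = 5880 (f = 840*7 = 5880)
1/((386 + (5*0 + 5))*g(10, 1) + f) = 1/((386 + (5*0 + 5))*(-1 - 1/2*1**2 - 1/2*10*1) + 5880) = 1/((386 + (0 + 5))*(-1 - 1/2*1 - 5) + 5880) = 1/((386 + 5)*(-1 - 1/2 - 5) + 5880) = 1/(391*(-13/2) + 5880) = 1/(-5083/2 + 5880) = 1/(6677/2) = 2/6677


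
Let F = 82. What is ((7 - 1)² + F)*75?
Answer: 8850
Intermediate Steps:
((7 - 1)² + F)*75 = ((7 - 1)² + 82)*75 = (6² + 82)*75 = (36 + 82)*75 = 118*75 = 8850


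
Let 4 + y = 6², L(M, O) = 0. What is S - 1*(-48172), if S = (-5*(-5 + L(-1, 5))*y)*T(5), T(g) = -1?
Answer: 47372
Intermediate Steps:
y = 32 (y = -4 + 6² = -4 + 36 = 32)
S = -800 (S = -5*(-5 + 0)*32*(-1) = -(-25)*32*(-1) = -5*(-160)*(-1) = 800*(-1) = -800)
S - 1*(-48172) = -800 - 1*(-48172) = -800 + 48172 = 47372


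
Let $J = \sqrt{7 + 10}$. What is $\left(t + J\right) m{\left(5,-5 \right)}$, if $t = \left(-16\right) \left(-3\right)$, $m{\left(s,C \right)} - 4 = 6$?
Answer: $480 + 10 \sqrt{17} \approx 521.23$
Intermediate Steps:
$m{\left(s,C \right)} = 10$ ($m{\left(s,C \right)} = 4 + 6 = 10$)
$t = 48$
$J = \sqrt{17} \approx 4.1231$
$\left(t + J\right) m{\left(5,-5 \right)} = \left(48 + \sqrt{17}\right) 10 = 480 + 10 \sqrt{17}$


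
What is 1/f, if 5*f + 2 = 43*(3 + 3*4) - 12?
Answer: 5/631 ≈ 0.0079239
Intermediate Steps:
f = 631/5 (f = -2/5 + (43*(3 + 3*4) - 12)/5 = -2/5 + (43*(3 + 12) - 12)/5 = -2/5 + (43*15 - 12)/5 = -2/5 + (645 - 12)/5 = -2/5 + (1/5)*633 = -2/5 + 633/5 = 631/5 ≈ 126.20)
1/f = 1/(631/5) = 5/631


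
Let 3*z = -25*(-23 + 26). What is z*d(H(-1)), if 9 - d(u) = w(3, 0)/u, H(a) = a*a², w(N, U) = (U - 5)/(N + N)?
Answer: -1225/6 ≈ -204.17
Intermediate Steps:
w(N, U) = (-5 + U)/(2*N) (w(N, U) = (-5 + U)/((2*N)) = (-5 + U)*(1/(2*N)) = (-5 + U)/(2*N))
H(a) = a³
z = -25 (z = (-25*(-23 + 26))/3 = (-25*3)/3 = (⅓)*(-75) = -25)
d(u) = 9 + 5/(6*u) (d(u) = 9 - (½)*(-5 + 0)/3/u = 9 - (½)*(⅓)*(-5)/u = 9 - (-5)/(6*u) = 9 + 5/(6*u))
z*d(H(-1)) = -25*(9 + 5/(6*((-1)³))) = -25*(9 + (⅚)/(-1)) = -25*(9 + (⅚)*(-1)) = -25*(9 - ⅚) = -25*49/6 = -1225/6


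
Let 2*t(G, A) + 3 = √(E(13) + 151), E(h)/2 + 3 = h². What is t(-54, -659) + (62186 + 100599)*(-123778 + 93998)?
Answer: -9695474603/2 + √483/2 ≈ -4.8477e+9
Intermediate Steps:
E(h) = -6 + 2*h²
t(G, A) = -3/2 + √483/2 (t(G, A) = -3/2 + √((-6 + 2*13²) + 151)/2 = -3/2 + √((-6 + 2*169) + 151)/2 = -3/2 + √((-6 + 338) + 151)/2 = -3/2 + √(332 + 151)/2 = -3/2 + √483/2)
t(-54, -659) + (62186 + 100599)*(-123778 + 93998) = (-3/2 + √483/2) + (62186 + 100599)*(-123778 + 93998) = (-3/2 + √483/2) + 162785*(-29780) = (-3/2 + √483/2) - 4847737300 = -9695474603/2 + √483/2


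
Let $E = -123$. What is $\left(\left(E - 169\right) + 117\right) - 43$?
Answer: $-218$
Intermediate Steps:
$\left(\left(E - 169\right) + 117\right) - 43 = \left(\left(-123 - 169\right) + 117\right) - 43 = \left(-292 + 117\right) - 43 = -175 - 43 = -218$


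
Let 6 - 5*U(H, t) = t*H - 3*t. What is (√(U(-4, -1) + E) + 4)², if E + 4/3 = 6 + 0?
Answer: (60 + √1005)²/225 ≈ 37.374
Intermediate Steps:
U(H, t) = 6/5 + 3*t/5 - H*t/5 (U(H, t) = 6/5 - (t*H - 3*t)/5 = 6/5 - (H*t - 3*t)/5 = 6/5 - (-3*t + H*t)/5 = 6/5 + (3*t/5 - H*t/5) = 6/5 + 3*t/5 - H*t/5)
E = 14/3 (E = -4/3 + (6 + 0) = -4/3 + 6 = 14/3 ≈ 4.6667)
(√(U(-4, -1) + E) + 4)² = (√((6/5 + (⅗)*(-1) - ⅕*(-4)*(-1)) + 14/3) + 4)² = (√((6/5 - ⅗ - ⅘) + 14/3) + 4)² = (√(-⅕ + 14/3) + 4)² = (√(67/15) + 4)² = (√1005/15 + 4)² = (4 + √1005/15)²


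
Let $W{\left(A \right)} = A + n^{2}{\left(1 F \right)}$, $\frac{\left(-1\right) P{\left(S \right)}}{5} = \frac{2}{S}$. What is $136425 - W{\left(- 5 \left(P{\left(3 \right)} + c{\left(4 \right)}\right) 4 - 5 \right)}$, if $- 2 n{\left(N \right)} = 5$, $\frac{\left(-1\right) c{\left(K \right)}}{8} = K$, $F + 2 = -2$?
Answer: $\frac{1628605}{12} \approx 1.3572 \cdot 10^{5}$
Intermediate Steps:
$F = -4$ ($F = -2 - 2 = -4$)
$c{\left(K \right)} = - 8 K$
$P{\left(S \right)} = - \frac{10}{S}$ ($P{\left(S \right)} = - 5 \frac{2}{S} = - \frac{10}{S}$)
$n{\left(N \right)} = - \frac{5}{2}$ ($n{\left(N \right)} = \left(- \frac{1}{2}\right) 5 = - \frac{5}{2}$)
$W{\left(A \right)} = \frac{25}{4} + A$ ($W{\left(A \right)} = A + \left(- \frac{5}{2}\right)^{2} = A + \frac{25}{4} = \frac{25}{4} + A$)
$136425 - W{\left(- 5 \left(P{\left(3 \right)} + c{\left(4 \right)}\right) 4 - 5 \right)} = 136425 - \left(\frac{25}{4} - \left(5 - - 5 \left(- \frac{10}{3} - 32\right) 4\right)\right) = 136425 - \left(\frac{25}{4} - \left(5 - \left(-5\right) \left(- \frac{106}{3}\right) 4\right)\right) = 136425 - \left(\frac{25}{4} + \left(\frac{530}{3} \cdot 4 - 5\right)\right) = 136425 - \left(\frac{25}{4} + \left(\frac{2120}{3} - 5\right)\right) = 136425 - \left(\frac{25}{4} + \frac{2105}{3}\right) = 136425 - \frac{8495}{12} = \frac{1628605}{12}$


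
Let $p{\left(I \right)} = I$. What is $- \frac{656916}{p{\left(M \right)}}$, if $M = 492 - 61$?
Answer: $- \frac{656916}{431} \approx -1524.2$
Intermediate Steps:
$M = 431$ ($M = 492 - 61 = 431$)
$- \frac{656916}{p{\left(M \right)}} = - \frac{656916}{431}$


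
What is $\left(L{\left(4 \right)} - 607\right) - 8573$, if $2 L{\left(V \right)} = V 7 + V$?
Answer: $-9164$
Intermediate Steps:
$L{\left(V \right)} = 4 V$ ($L{\left(V \right)} = \frac{V 7 + V}{2} = \frac{7 V + V}{2} = \frac{8 V}{2} = 4 V$)
$\left(L{\left(4 \right)} - 607\right) - 8573 = \left(4 \cdot 4 - 607\right) - 8573 = \left(16 - 607\right) - 8573 = -591 - 8573 = -9164$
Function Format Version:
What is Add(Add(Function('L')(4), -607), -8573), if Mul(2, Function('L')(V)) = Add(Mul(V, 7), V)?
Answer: -9164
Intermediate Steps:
Function('L')(V) = Mul(4, V) (Function('L')(V) = Mul(Rational(1, 2), Add(Mul(V, 7), V)) = Mul(Rational(1, 2), Add(Mul(7, V), V)) = Mul(Rational(1, 2), Mul(8, V)) = Mul(4, V))
Add(Add(Function('L')(4), -607), -8573) = Add(Add(Mul(4, 4), -607), -8573) = Add(Add(16, -607), -8573) = Add(-591, -8573) = -9164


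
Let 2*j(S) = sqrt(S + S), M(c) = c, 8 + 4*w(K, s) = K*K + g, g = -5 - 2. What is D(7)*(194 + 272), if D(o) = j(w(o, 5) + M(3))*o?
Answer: 1631*sqrt(23) ≈ 7822.0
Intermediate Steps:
g = -7
w(K, s) = -15/4 + K**2/4 (w(K, s) = -2 + (K*K - 7)/4 = -2 + (K**2 - 7)/4 = -2 + (-7 + K**2)/4 = -2 + (-7/4 + K**2/4) = -15/4 + K**2/4)
j(S) = sqrt(2)*sqrt(S)/2 (j(S) = sqrt(S + S)/2 = sqrt(2*S)/2 = (sqrt(2)*sqrt(S))/2 = sqrt(2)*sqrt(S)/2)
D(o) = o*sqrt(2)*sqrt(-3/4 + o**2/4)/2 (D(o) = (sqrt(2)*sqrt((-15/4 + o**2/4) + 3)/2)*o = (sqrt(2)*sqrt(-3/4 + o**2/4)/2)*o = o*sqrt(2)*sqrt(-3/4 + o**2/4)/2)
D(7)*(194 + 272) = ((1/4)*7*sqrt(-6 + 2*7**2))*(194 + 272) = ((1/4)*7*sqrt(-6 + 2*49))*466 = ((1/4)*7*sqrt(-6 + 98))*466 = ((1/4)*7*sqrt(92))*466 = ((1/4)*7*(2*sqrt(23)))*466 = (7*sqrt(23)/2)*466 = 1631*sqrt(23)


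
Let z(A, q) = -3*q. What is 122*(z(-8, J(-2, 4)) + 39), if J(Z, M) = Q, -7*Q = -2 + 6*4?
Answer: 41358/7 ≈ 5908.3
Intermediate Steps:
Q = -22/7 (Q = -(-2 + 6*4)/7 = -(-2 + 24)/7 = -⅐*22 = -22/7 ≈ -3.1429)
J(Z, M) = -22/7
122*(z(-8, J(-2, 4)) + 39) = 122*(-3*(-22/7) + 39) = 122*(66/7 + 39) = 122*(339/7) = 41358/7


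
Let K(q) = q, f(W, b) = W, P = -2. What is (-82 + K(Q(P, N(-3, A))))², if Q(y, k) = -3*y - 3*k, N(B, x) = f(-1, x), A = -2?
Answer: 5329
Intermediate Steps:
N(B, x) = -1
Q(y, k) = -3*k - 3*y
(-82 + K(Q(P, N(-3, A))))² = (-82 + (-3*(-1) - 3*(-2)))² = (-82 + (3 + 6))² = (-82 + 9)² = (-73)² = 5329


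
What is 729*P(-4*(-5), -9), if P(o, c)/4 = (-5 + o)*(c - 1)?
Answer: -437400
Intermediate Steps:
P(o, c) = 4*(-1 + c)*(-5 + o) (P(o, c) = 4*((-5 + o)*(c - 1)) = 4*((-5 + o)*(-1 + c)) = 4*((-1 + c)*(-5 + o)) = 4*(-1 + c)*(-5 + o))
729*P(-4*(-5), -9) = 729*(20 - 20*(-9) - (-16)*(-5) + 4*(-9)*(-4*(-5))) = 729*(20 + 180 - 4*20 + 4*(-9)*20) = 729*(20 + 180 - 80 - 720) = 729*(-600) = -437400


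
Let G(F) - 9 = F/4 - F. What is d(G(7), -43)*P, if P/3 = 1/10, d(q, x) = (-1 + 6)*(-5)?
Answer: -15/2 ≈ -7.5000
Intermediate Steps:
G(F) = 9 - 3*F/4 (G(F) = 9 + (F/4 - F) = 9 - 3*F/4)
d(q, x) = -25 (d(q, x) = 5*(-5) = -25)
P = 3/10 ≈ 0.30000
d(G(7), -43)*P = -25*3/10 = -15/2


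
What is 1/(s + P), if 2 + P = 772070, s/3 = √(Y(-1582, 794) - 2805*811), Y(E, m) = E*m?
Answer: 257356/198706925097 - I*√3530963/198706925097 ≈ 1.2952e-6 - 9.4566e-9*I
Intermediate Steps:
s = 3*I*√3530963 (s = 3*√(-1582*794 - 2805*811) = 3*√(-1256108 - 2274855) = 3*√(-3530963) = 3*(I*√3530963) = 3*I*√3530963 ≈ 5637.3*I)
P = 772068 (P = -2 + 772070 = 772068)
1/(s + P) = 1/(3*I*√3530963 + 772068) = 1/(772068 + 3*I*√3530963)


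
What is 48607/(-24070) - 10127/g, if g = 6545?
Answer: -112377941/31507630 ≈ -3.5667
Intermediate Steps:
48607/(-24070) - 10127/g = 48607/(-24070) - 10127/6545 = 48607*(-1/24070) - 10127*1/6545 = -48607/24070 - 10127/6545 = -112377941/31507630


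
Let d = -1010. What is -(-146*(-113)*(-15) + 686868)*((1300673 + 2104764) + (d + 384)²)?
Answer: -1668531737574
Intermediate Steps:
-(-146*(-113)*(-15) + 686868)*((1300673 + 2104764) + (d + 384)²) = -(-146*(-113)*(-15) + 686868)*((1300673 + 2104764) + (-1010 + 384)²) = -(16498*(-15) + 686868)*(3405437 + (-626)²) = -(-247470 + 686868)*(3405437 + 391876) = -439398*3797313 = -1*1668531737574 = -1668531737574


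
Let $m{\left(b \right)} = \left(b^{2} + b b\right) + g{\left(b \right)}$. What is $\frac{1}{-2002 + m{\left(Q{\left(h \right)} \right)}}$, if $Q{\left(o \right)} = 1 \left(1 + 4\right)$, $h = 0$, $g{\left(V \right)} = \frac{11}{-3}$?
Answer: $- \frac{3}{5867} \approx -0.00051133$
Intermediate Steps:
$g{\left(V \right)} = - \frac{11}{3}$ ($g{\left(V \right)} = 11 \left(- \frac{1}{3}\right) = - \frac{11}{3}$)
$Q{\left(o \right)} = 5$ ($Q{\left(o \right)} = 1 \cdot 5 = 5$)
$m{\left(b \right)} = - \frac{11}{3} + 2 b^{2}$ ($m{\left(b \right)} = \left(b^{2} + b b\right) - \frac{11}{3} = \left(b^{2} + b^{2}\right) - \frac{11}{3} = 2 b^{2} - \frac{11}{3} = - \frac{11}{3} + 2 b^{2}$)
$\frac{1}{-2002 + m{\left(Q{\left(h \right)} \right)}} = \frac{1}{-2002 - \left(\frac{11}{3} - 2 \cdot 5^{2}\right)} = \frac{1}{-2002 + \left(- \frac{11}{3} + 2 \cdot 25\right)} = \frac{1}{-2002 + \left(- \frac{11}{3} + 50\right)} = \frac{1}{-2002 + \frac{139}{3}} = \frac{1}{- \frac{5867}{3}} = - \frac{3}{5867}$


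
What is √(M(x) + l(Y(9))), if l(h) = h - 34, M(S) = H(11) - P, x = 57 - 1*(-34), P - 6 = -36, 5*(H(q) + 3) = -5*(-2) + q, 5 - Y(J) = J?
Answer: I*√170/5 ≈ 2.6077*I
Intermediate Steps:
Y(J) = 5 - J
H(q) = -1 + q/5 (H(q) = -3 + (-5*(-2) + q)/5 = -3 + (10 + q)/5 = -3 + (2 + q/5) = -1 + q/5)
P = -30 (P = 6 - 36 = -30)
x = 91 (x = 57 + 34 = 91)
M(S) = 156/5 (M(S) = (-1 + (⅕)*11) - 1*(-30) = (-1 + 11/5) + 30 = 6/5 + 30 = 156/5)
l(h) = -34 + h
√(M(x) + l(Y(9))) = √(156/5 + (-34 + (5 - 1*9))) = √(156/5 + (-34 + (5 - 9))) = √(156/5 + (-34 - 4)) = √(156/5 - 38) = √(-34/5) = I*√170/5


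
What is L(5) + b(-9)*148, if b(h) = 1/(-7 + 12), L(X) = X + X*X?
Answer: 298/5 ≈ 59.600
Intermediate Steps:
L(X) = X + X**2
b(h) = 1/5
L(5) + b(-9)*148 = 5*(1 + 5) + (1/5)*148 = 5*6 + 148/5 = 30 + 148/5 = 298/5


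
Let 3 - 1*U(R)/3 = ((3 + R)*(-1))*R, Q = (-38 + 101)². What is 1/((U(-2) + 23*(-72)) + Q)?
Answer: 1/2316 ≈ 0.00043178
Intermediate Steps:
Q = 3969 (Q = 63² = 3969)
U(R) = 9 - 3*R*(-3 - R) (U(R) = 9 - 3*(3 + R)*(-1)*R = 9 - 3*(-3 - R)*R = 9 - 3*R*(-3 - R))
1/((U(-2) + 23*(-72)) + Q) = 1/(((9 + 3*(-2)² + 9*(-2)) + 23*(-72)) + 3969) = 1/(((9 + 3*4 - 18) - 1656) + 3969) = 1/(((9 + 12 - 18) - 1656) + 3969) = 1/((3 - 1656) + 3969) = 1/(-1653 + 3969) = 1/2316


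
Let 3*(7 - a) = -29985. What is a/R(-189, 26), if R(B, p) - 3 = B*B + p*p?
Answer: 5001/18200 ≈ 0.27478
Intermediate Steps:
a = 10002 (a = 7 - ⅓*(-29985) = 7 + 9995 = 10002)
R(B, p) = 3 + B² + p² (R(B, p) = 3 + (B*B + p*p) = 3 + (B² + p²) = 3 + B² + p²)
a/R(-189, 26) = 10002/(3 + (-189)² + 26²) = 10002/(3 + 35721 + 676) = 10002/36400 = 10002*(1/36400) = 5001/18200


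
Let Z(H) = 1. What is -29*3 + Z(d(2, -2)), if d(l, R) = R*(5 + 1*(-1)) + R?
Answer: -86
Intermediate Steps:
d(l, R) = 5*R (d(l, R) = R*(5 - 1) + R = R*4 + R = 4*R + R = 5*R)
-29*3 + Z(d(2, -2)) = -29*3 + 1 = -87 + 1 = -86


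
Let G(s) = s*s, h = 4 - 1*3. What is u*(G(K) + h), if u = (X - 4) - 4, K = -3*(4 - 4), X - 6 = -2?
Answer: -4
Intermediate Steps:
X = 4 (X = 6 - 2 = 4)
K = 0 (K = -3*0 = 0)
h = 1 (h = 4 - 3 = 1)
G(s) = s**2
u = -4 (u = (4 - 4) - 4 = 0 - 4 = -4)
u*(G(K) + h) = -4*(0**2 + 1) = -4*(0 + 1) = -4*1 = -4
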